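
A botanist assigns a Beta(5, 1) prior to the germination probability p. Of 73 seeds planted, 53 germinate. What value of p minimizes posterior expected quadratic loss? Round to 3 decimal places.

Posterior: Beta(5+53, 1+20) = Beta(58, 21).
Mode = (58−1)/(58+21−2) = 57/77 = 0.740.
Mean = 58/(58+21) = 58/79 = 0.734.
Quadratic loss ⇒ the optimal estimator is the posterior mean.

0.734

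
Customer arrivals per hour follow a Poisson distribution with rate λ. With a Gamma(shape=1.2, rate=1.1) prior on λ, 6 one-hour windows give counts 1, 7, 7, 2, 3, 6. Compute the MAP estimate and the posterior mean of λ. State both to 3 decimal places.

Σ counts = 26. Posterior: Gamma(shape = 1.2+26 = 27.2, rate = 1.1+6 = 7.1).
Mode = (α−1)/β = 26.2/7.1 = 3.690.
Mean = α/β = 27.2/7.1 = 3.831.

MAP estimate = 3.690, posterior mean = 3.831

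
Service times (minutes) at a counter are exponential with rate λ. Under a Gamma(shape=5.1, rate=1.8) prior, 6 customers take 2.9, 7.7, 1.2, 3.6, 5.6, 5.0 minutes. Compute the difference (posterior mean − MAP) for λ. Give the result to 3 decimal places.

0.036

Σ times = 26.0. Posterior: Gamma(shape = 5.1+6 = 11.1, rate = 1.8+26.0 = 27.8).
Mode = (α−1)/β = 10.1/27.8 = 0.363.
Mean = α/β = 11.1/27.8 = 0.399.
Difference = 0.399 − 0.363 = 0.036.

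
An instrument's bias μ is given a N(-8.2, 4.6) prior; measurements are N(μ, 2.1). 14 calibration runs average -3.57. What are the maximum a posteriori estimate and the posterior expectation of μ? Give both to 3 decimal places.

MAP = -3.716, posterior mean = -3.716

Posterior for μ is Normal. Precision-weighted mean: (1/4.6·-8.2 + 14/2.1·-3.57) / (1/4.6 + 14/2.1) = -3.716.
A Normal posterior is symmetric, so mode = mean.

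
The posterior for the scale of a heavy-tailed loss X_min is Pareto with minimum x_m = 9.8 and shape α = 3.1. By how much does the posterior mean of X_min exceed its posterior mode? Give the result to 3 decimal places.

The Pareto density is strictly decreasing on [x_m, ∞), so the mode is x_m = 9.800.
Mean = α·x_m/(α−1) = 3.1·9.8/2.1 = 14.467.
Difference = 14.467 − 9.800 = 4.667.

4.667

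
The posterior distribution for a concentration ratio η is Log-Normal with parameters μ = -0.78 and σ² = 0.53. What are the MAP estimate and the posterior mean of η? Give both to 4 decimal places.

Mode = exp(μ − σ²) = exp(-1.31) = 0.2698.
Mean = exp(μ + σ²/2) = exp(-0.515) = 0.5975.
The mean is pulled above the mode by the posterior's right skew.

MAP = 0.2698; posterior mean = 0.5975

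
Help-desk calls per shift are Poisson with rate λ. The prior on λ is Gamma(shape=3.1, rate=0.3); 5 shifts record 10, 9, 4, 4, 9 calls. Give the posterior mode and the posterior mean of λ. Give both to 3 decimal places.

Σ counts = 36. Posterior: Gamma(shape = 3.1+36 = 39.1, rate = 0.3+5 = 5.3).
Mode = (α−1)/β = 38.1/5.3 = 7.189.
Mean = α/β = 39.1/5.3 = 7.377.

MAP = 7.189; posterior mean = 7.377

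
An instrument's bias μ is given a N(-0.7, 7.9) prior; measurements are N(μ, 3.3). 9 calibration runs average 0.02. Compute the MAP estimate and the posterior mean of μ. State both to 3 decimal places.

MAP = -0.012, posterior mean = -0.012

Posterior for μ is Normal. Precision-weighted mean: (1/7.9·-0.7 + 9/3.3·0.02) / (1/7.9 + 9/3.3) = -0.012.
A Normal posterior is symmetric, so mode = mean.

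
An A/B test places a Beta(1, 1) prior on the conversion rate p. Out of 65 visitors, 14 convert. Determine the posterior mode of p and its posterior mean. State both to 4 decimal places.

Posterior: Beta(1+14, 1+51) = Beta(15, 52).
Mode = (15−1)/(15+52−2) = 14/65 = 0.2154.
With a flat prior the MAP equals the MLE, 14/65.
Mean = 15/(15+52) = 15/67 = 0.2239.
Right-skewed posterior ⇒ mode < mean.

MAP = 0.2154; posterior mean = 0.2239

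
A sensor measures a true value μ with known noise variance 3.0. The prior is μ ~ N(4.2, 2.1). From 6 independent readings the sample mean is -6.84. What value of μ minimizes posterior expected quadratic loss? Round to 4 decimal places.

Posterior for μ is Normal. Precision-weighted mean: (1/2.1·4.2 + 6/3.0·-6.84) / (1/2.1 + 6/3.0) = -4.7169.
A Normal posterior is symmetric, so mode = mean.
Quadratic loss ⇒ the optimal estimator is the posterior mean.

-4.7169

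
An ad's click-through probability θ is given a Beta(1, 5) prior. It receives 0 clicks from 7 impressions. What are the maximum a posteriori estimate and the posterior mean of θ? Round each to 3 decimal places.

θ_MAP = 0.000, E[θ|data] = 0.077

Posterior: Beta(1+0, 5+7) = Beta(1, 12).
Since α = 1 ≤ 1 and β > 1, the Beta density is monotone decreasing on [0,1]; the mode is at 0.
Mean = 1/(1+12) = 0.077.
Mean > mode: the posterior has a right tail.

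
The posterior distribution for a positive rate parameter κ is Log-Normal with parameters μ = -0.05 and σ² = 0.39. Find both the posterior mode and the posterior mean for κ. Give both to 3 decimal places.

Mode = exp(μ − σ²) = exp(-0.44) = 0.644.
Mean = exp(μ + σ²/2) = exp(0.145) = 1.156.

MAP = 0.644; posterior mean = 1.156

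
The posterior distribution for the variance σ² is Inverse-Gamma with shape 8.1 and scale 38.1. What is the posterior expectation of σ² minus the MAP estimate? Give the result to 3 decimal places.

Mode = β/(α+1) = 38.1/9.1 = 4.187.
Mean = β/(α−1) = 38.1/7.1 = 5.366.
Difference = 5.366 − 4.187 = 1.179.

1.179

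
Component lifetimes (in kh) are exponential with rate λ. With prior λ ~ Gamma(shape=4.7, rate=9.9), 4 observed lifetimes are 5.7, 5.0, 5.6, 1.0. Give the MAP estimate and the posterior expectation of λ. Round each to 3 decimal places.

MAP: 0.283. Posterior mean: 0.320.

Σ times = 17.3. Posterior: Gamma(shape = 4.7+4 = 8.7, rate = 9.9+17.3 = 27.2).
Mode = (α−1)/β = 7.7/27.2 = 0.283.
Mean = α/β = 8.7/27.2 = 0.320.
The posterior is right-skewed, so the mean exceeds the mode.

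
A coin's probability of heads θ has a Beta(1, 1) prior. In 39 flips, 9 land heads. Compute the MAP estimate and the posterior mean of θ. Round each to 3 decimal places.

Posterior: Beta(1+9, 1+30) = Beta(10, 31).
Mode = (10−1)/(10+31−2) = 9/39 = 0.231.
With a flat prior the MAP equals the MLE, 9/39.
Mean = 10/(10+31) = 10/41 = 0.244.
Right-skewed posterior ⇒ mode < mean.

θ_MAP = 0.231, E[θ|data] = 0.244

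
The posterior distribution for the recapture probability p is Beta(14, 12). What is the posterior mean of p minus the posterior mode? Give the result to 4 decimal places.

Mode = (14−1)/(14+12−2) = 13/24 = 0.5417.
Mean = 14/(14+12) = 14/26 = 0.5385.
Difference = 0.5385 − 0.5417 = -0.0032.
Left-skewed posterior ⇒ mean < mode.

-0.0032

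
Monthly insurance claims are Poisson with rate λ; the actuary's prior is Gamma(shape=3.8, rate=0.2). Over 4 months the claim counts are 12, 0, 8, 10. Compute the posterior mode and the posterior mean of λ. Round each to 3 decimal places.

MAP = 7.810, posterior mean = 8.048

Σ counts = 30. Posterior: Gamma(shape = 3.8+30 = 33.8, rate = 0.2+4 = 4.2).
Mode = (α−1)/β = 32.8/4.2 = 7.810.
Mean = α/β = 33.8/4.2 = 8.048.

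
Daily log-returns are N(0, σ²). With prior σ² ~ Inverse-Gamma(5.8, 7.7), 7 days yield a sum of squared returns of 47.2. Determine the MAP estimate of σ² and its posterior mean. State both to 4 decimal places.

Posterior: Inverse-Gamma(shape = 5.8+7/2 = 9.3, scale = 7.7+47.2/2 = 31.3).
Mode = β/(α+1) = 31.3/10.3 = 3.0388.
Mean = β/(α−1) = 31.3/8.3 = 3.7711.
Right-skewed posterior ⇒ mode < mean.

σ²_MAP = 3.0388, E[σ²|data] = 3.7711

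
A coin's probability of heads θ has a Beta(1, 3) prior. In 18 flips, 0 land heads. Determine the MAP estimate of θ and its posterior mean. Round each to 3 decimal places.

Posterior: Beta(1+0, 3+18) = Beta(1, 21).
Since α = 1 ≤ 1 and β > 1, the Beta density is monotone decreasing on [0,1]; the mode is at 0.
Mean = 1/(1+21) = 0.045.
The mean is pulled above the mode by the posterior's right skew.

MAP estimate = 0.000, posterior mean = 0.045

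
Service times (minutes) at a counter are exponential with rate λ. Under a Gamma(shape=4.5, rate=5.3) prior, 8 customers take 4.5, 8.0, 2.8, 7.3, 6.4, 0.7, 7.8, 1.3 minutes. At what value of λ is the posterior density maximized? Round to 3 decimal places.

Σ times = 38.8. Posterior: Gamma(shape = 4.5+8 = 12.5, rate = 5.3+38.8 = 44.1).
Mode = (α−1)/β = 11.5/44.1 = 0.261.
Mean = α/β = 12.5/44.1 = 0.283.
This is the posterior mode — the MAP estimate.

0.261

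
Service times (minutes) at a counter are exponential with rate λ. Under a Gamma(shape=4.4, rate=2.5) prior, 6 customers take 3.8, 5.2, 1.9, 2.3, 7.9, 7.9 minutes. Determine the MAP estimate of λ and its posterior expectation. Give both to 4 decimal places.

Σ times = 29.0. Posterior: Gamma(shape = 4.4+6 = 10.4, rate = 2.5+29.0 = 31.5).
Mode = (α−1)/β = 9.4/31.5 = 0.2984.
Mean = α/β = 10.4/31.5 = 0.3302.

λ_MAP = 0.2984, E[λ|data] = 0.3302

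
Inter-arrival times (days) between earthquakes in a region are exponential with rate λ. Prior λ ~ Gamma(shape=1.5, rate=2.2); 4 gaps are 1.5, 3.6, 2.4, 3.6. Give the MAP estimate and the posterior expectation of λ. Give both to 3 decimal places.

λ_MAP = 0.338, E[λ|data] = 0.414

Σ times = 11.1. Posterior: Gamma(shape = 1.5+4 = 5.5, rate = 2.2+11.1 = 13.3).
Mode = (α−1)/β = 4.5/13.3 = 0.338.
Mean = α/β = 5.5/13.3 = 0.414.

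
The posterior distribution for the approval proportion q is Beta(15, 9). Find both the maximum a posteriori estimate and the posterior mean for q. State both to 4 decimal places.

Mode = (15−1)/(15+9−2) = 14/22 = 0.6364.
Mean = 15/(15+9) = 15/24 = 0.6250.

MAP = 0.6364, posterior mean = 0.6250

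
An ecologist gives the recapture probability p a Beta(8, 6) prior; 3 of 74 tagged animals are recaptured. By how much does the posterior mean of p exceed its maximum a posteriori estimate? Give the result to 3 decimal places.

0.009

Posterior: Beta(8+3, 6+71) = Beta(11, 77).
Mode = (11−1)/(11+77−2) = 10/86 = 0.116.
Mean = 11/(11+77) = 11/88 = 0.125.
Difference = 0.125 − 0.116 = 0.009.
Right-skewed posterior ⇒ mode < mean.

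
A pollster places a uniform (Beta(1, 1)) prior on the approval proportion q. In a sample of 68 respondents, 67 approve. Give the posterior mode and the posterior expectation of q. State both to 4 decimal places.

MAP = 0.9853; posterior mean = 0.9714

Posterior: Beta(1+67, 1+1) = Beta(68, 2).
Mode = (68−1)/(68+2−2) = 67/68 = 0.9853.
With a flat prior the MAP equals the MLE, 67/68.
Mean = 68/(68+2) = 68/70 = 0.9714.
The posterior is left-skewed, so the mode exceeds the mean.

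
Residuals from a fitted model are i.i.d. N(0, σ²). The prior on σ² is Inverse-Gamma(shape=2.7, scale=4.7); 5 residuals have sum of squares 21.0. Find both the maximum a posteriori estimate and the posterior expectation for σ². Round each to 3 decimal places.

MAP: 2.452. Posterior mean: 3.619.

Posterior: Inverse-Gamma(shape = 2.7+5/2 = 5.2, scale = 4.7+21.0/2 = 15.2).
Mode = β/(α+1) = 15.2/6.2 = 2.452.
Mean = β/(α−1) = 15.2/4.2 = 3.619.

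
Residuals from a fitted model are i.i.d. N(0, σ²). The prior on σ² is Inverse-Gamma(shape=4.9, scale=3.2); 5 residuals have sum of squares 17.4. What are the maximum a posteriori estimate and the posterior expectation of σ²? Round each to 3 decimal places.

maximum a posteriori estimate = 1.417, posterior expectation = 1.859

Posterior: Inverse-Gamma(shape = 4.9+5/2 = 7.4, scale = 3.2+17.4/2 = 11.9).
Mode = β/(α+1) = 11.9/8.4 = 1.417.
Mean = β/(α−1) = 11.9/6.4 = 1.859.
Mean > mode: the posterior has a right tail.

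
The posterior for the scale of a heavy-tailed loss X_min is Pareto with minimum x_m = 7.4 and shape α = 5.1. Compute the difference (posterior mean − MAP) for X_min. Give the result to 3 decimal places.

The Pareto density is strictly decreasing on [x_m, ∞), so the mode is x_m = 7.400.
Mean = α·x_m/(α−1) = 5.1·7.4/4.1 = 9.205.
Difference = 9.205 − 7.400 = 1.805.

1.805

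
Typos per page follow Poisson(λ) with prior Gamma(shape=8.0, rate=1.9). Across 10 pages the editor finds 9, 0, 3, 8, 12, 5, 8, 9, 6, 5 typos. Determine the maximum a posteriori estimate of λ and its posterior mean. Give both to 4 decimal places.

Σ counts = 65. Posterior: Gamma(shape = 8.0+65 = 73.0, rate = 1.9+10 = 11.9).
Mode = (α−1)/β = 72.0/11.9 = 6.0504.
Mean = α/β = 73.0/11.9 = 6.1345.
Mean > mode: the posterior has a right tail.

maximum a posteriori estimate = 6.0504, posterior mean = 6.1345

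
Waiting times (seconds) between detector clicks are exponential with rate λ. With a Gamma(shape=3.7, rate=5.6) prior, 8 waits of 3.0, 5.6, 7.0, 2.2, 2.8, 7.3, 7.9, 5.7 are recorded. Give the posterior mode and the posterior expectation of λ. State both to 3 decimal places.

MAP: 0.227. Posterior mean: 0.248.

Σ times = 41.5. Posterior: Gamma(shape = 3.7+8 = 11.7, rate = 5.6+41.5 = 47.1).
Mode = (α−1)/β = 10.7/47.1 = 0.227.
Mean = α/β = 11.7/47.1 = 0.248.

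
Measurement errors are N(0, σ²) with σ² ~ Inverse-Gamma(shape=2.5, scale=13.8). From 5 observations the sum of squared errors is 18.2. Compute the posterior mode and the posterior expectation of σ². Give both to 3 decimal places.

MAP = 3.817, posterior mean = 5.725

Posterior: Inverse-Gamma(shape = 2.5+5/2 = 5.0, scale = 13.8+18.2/2 = 22.9).
Mode = β/(α+1) = 22.9/6.0 = 3.817.
Mean = β/(α−1) = 22.9/4.0 = 5.725.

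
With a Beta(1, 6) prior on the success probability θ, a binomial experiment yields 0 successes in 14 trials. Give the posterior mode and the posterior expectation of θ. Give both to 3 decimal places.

MAP = 0.000, posterior mean = 0.048

Posterior: Beta(1+0, 6+14) = Beta(1, 20).
Since α = 1 ≤ 1 and β > 1, the Beta density is monotone decreasing on [0,1]; the mode is at 0.
Mean = 1/(1+20) = 0.048.
The mean is pulled above the mode by the posterior's right skew.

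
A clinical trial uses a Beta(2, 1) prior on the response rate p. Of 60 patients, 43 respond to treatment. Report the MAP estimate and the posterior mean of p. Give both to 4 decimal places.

Posterior: Beta(2+43, 1+17) = Beta(45, 18).
Mode = (45−1)/(45+18−2) = 44/61 = 0.7213.
Mean = 45/(45+18) = 45/63 = 0.7143.

MAP: 0.7213. Posterior mean: 0.7143.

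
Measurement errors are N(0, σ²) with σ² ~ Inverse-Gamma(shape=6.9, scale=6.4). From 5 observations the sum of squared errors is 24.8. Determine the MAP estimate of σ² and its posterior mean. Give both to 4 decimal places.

MAP = 1.8077, posterior mean = 2.2381

Posterior: Inverse-Gamma(shape = 6.9+5/2 = 9.4, scale = 6.4+24.8/2 = 18.8).
Mode = β/(α+1) = 18.8/10.4 = 1.8077.
Mean = β/(α−1) = 18.8/8.4 = 2.2381.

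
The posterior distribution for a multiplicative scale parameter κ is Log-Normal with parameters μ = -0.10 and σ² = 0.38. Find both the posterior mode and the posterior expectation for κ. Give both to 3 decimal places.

Mode = exp(μ − σ²) = exp(-0.48) = 0.619.
Mean = exp(μ + σ²/2) = exp(0.090) = 1.094.
Right-skewed posterior ⇒ mode < mean.

MAP: 0.619. Posterior mean: 1.094.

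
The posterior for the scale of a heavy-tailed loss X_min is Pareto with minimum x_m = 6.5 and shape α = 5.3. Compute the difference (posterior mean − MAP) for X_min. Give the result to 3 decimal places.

1.512

The Pareto density is strictly decreasing on [x_m, ∞), so the mode is x_m = 6.500.
Mean = α·x_m/(α−1) = 5.3·6.5/4.3 = 8.012.
Difference = 8.012 − 6.500 = 1.512.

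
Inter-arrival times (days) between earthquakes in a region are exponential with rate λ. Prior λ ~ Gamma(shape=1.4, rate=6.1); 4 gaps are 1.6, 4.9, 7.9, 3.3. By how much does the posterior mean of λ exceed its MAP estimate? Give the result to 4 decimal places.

Σ times = 17.7. Posterior: Gamma(shape = 1.4+4 = 5.4, rate = 6.1+17.7 = 23.8).
Mode = (α−1)/β = 4.4/23.8 = 0.1849.
Mean = α/β = 5.4/23.8 = 0.2269.
Difference = 0.2269 − 0.1849 = 0.0420.

0.0420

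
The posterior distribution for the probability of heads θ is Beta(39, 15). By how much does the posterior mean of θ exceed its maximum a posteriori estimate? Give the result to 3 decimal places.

Mode = (39−1)/(39+15−2) = 38/52 = 0.731.
Mean = 39/(39+15) = 39/54 = 0.722.
Difference = 0.722 − 0.731 = -0.009.

-0.009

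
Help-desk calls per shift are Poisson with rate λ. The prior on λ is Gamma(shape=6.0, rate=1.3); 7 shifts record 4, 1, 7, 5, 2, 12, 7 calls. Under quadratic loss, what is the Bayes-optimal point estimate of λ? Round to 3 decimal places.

5.301

Σ counts = 38. Posterior: Gamma(shape = 6.0+38 = 44.0, rate = 1.3+7 = 8.3).
Mode = (α−1)/β = 43.0/8.3 = 5.181.
Mean = α/β = 44.0/8.3 = 5.301.
Quadratic loss ⇒ the optimal estimator is the posterior mean.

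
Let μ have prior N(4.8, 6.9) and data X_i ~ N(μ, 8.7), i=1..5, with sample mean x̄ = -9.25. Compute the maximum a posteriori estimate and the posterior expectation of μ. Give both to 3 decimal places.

MAP = -6.420, posterior mean = -6.420

Posterior for μ is Normal. Precision-weighted mean: (1/6.9·4.8 + 5/8.7·-9.25) / (1/6.9 + 5/8.7) = -6.420.
A Normal posterior is symmetric, so mode = mean.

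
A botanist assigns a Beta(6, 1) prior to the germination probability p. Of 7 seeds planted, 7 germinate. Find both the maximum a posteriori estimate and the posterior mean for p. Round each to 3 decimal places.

Posterior: Beta(6+7, 1+0) = Beta(13, 1).
Since β = 1 ≤ 1 and α > 1, the Beta density is monotone increasing on [0,1]; the mode is at 1.
Mean = 13/(13+1) = 0.929.
Left-skewed posterior ⇒ mean < mode.

maximum a posteriori estimate = 1.000, posterior mean = 0.929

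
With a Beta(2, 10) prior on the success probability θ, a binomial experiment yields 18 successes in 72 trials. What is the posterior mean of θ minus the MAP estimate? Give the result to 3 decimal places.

0.006

Posterior: Beta(2+18, 10+54) = Beta(20, 64).
Mode = (20−1)/(20+64−2) = 19/82 = 0.232.
Mean = 20/(20+64) = 20/84 = 0.238.
Difference = 0.238 − 0.232 = 0.006.
Mean > mode: the posterior has a right tail.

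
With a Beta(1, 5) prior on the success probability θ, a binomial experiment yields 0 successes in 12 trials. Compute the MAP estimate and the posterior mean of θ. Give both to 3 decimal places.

Posterior: Beta(1+0, 5+12) = Beta(1, 17).
Since α = 1 ≤ 1 and β > 1, the Beta density is monotone decreasing on [0,1]; the mode is at 0.
Mean = 1/(1+17) = 0.056.

θ_MAP = 0.000, E[θ|data] = 0.056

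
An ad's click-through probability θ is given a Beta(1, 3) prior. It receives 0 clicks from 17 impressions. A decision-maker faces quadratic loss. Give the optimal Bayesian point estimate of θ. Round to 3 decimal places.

0.048

Posterior: Beta(1+0, 3+17) = Beta(1, 20).
Since α = 1 ≤ 1 and β > 1, the Beta density is monotone decreasing on [0,1]; the mode is at 0.
Mean = 1/(1+20) = 0.048.
Quadratic loss ⇒ the optimal estimator is the posterior mean.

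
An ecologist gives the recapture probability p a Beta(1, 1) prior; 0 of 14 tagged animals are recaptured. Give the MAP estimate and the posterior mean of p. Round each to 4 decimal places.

MAP estimate = 0.0000, posterior mean = 0.0625

Posterior: Beta(1+0, 1+14) = Beta(1, 15).
Since α = 1 ≤ 1 and β > 1, the Beta density is monotone decreasing on [0,1]; the mode is at 0.
Mean = 1/(1+15) = 0.0625.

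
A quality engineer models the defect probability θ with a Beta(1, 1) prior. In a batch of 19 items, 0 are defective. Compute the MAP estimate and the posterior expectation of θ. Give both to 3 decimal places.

Posterior: Beta(1+0, 1+19) = Beta(1, 20).
Since α = 1 ≤ 1 and β > 1, the Beta density is monotone decreasing on [0,1]; the mode is at 0.
Mean = 1/(1+20) = 0.048.
Mean > mode: the posterior has a right tail.

MAP: 0.000. Posterior mean: 0.048.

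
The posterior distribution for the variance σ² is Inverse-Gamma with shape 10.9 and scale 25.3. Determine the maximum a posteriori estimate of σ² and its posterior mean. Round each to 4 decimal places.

Mode = β/(α+1) = 25.3/11.9 = 2.1261.
Mean = β/(α−1) = 25.3/9.9 = 2.5556.

MAP: 2.1261. Posterior mean: 2.5556.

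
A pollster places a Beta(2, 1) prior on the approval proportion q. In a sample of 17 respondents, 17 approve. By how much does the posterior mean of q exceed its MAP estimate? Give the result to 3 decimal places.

-0.050

Posterior: Beta(2+17, 1+0) = Beta(19, 1).
Since β = 1 ≤ 1 and α > 1, the Beta density is monotone increasing on [0,1]; the mode is at 1.
Mean = 19/(19+1) = 0.950.
Difference = 0.950 − 1.000 = -0.050.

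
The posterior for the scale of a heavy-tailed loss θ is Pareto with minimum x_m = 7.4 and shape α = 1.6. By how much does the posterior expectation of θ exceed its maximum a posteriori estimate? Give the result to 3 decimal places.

12.333

The Pareto density is strictly decreasing on [x_m, ∞), so the mode is x_m = 7.400.
Mean = α·x_m/(α−1) = 1.6·7.4/0.6 = 19.733.
Difference = 19.733 − 7.400 = 12.333.
Mean > mode: the posterior has a right tail.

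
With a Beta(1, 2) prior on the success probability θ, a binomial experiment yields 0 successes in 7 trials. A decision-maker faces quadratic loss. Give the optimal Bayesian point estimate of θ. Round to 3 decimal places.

Posterior: Beta(1+0, 2+7) = Beta(1, 9).
Since α = 1 ≤ 1 and β > 1, the Beta density is monotone decreasing on [0,1]; the mode is at 0.
Mean = 1/(1+9) = 0.100.
Quadratic loss ⇒ the optimal estimator is the posterior mean.

0.100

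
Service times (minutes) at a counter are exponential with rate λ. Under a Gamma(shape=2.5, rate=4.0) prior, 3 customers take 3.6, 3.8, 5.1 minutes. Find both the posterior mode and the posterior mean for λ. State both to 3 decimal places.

Σ times = 12.5. Posterior: Gamma(shape = 2.5+3 = 5.5, rate = 4.0+12.5 = 16.5).
Mode = (α−1)/β = 4.5/16.5 = 0.273.
Mean = α/β = 5.5/16.5 = 0.333.

λ_MAP = 0.273, E[λ|data] = 0.333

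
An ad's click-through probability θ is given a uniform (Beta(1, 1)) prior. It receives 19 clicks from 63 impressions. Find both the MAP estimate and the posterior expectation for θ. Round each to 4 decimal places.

θ_MAP = 0.3016, E[θ|data] = 0.3077

Posterior: Beta(1+19, 1+44) = Beta(20, 45).
Mode = (20−1)/(20+45−2) = 19/63 = 0.3016.
With a flat prior the MAP equals the MLE, 19/63.
Mean = 20/(20+45) = 20/65 = 0.3077.
The posterior is right-skewed, so the mean exceeds the mode.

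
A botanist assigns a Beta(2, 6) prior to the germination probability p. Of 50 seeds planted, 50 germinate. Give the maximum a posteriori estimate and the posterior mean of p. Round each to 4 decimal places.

Posterior: Beta(2+50, 6+0) = Beta(52, 6).
Mode = (52−1)/(52+6−2) = 51/56 = 0.9107.
Mean = 52/(52+6) = 52/58 = 0.8966.
The mean is pulled below the mode by the posterior's left skew.

maximum a posteriori estimate = 0.9107, posterior mean = 0.8966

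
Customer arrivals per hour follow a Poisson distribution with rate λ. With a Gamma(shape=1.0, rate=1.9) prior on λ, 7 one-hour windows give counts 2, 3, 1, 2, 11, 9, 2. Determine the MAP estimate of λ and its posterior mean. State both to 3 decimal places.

Σ counts = 30. Posterior: Gamma(shape = 1.0+30 = 31.0, rate = 1.9+7 = 8.9).
Mode = (α−1)/β = 30.0/8.9 = 3.371.
Mean = α/β = 31.0/8.9 = 3.483.

MAP = 3.371, posterior mean = 3.483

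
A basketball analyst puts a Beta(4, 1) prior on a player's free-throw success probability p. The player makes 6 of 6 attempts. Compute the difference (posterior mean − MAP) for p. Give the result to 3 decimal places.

-0.091

Posterior: Beta(4+6, 1+0) = Beta(10, 1).
Since β = 1 ≤ 1 and α > 1, the Beta density is monotone increasing on [0,1]; the mode is at 1.
Mean = 10/(10+1) = 0.909.
Difference = 0.909 − 1.000 = -0.091.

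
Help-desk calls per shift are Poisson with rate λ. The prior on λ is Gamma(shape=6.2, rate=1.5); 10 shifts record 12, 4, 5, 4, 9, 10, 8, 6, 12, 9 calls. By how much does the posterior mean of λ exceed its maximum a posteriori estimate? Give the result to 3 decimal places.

0.087

Σ counts = 79. Posterior: Gamma(shape = 6.2+79 = 85.2, rate = 1.5+10 = 11.5).
Mode = (α−1)/β = 84.2/11.5 = 7.322.
Mean = α/β = 85.2/11.5 = 7.409.
Difference = 7.409 − 7.322 = 0.087.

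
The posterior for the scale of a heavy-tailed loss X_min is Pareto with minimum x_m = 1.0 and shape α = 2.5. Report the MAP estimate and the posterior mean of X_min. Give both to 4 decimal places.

The Pareto density is strictly decreasing on [x_m, ∞), so the mode is x_m = 1.0000.
Mean = α·x_m/(α−1) = 2.5·1.0/1.5 = 1.6667.

MAP = 1.0000; posterior mean = 1.6667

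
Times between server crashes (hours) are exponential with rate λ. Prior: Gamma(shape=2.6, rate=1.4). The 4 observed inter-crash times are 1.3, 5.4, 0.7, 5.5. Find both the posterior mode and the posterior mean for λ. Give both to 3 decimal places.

Σ times = 12.9. Posterior: Gamma(shape = 2.6+4 = 6.6, rate = 1.4+12.9 = 14.3).
Mode = (α−1)/β = 5.6/14.3 = 0.392.
Mean = α/β = 6.6/14.3 = 0.462.
Mean > mode: the posterior has a right tail.

MAP = 0.392; posterior mean = 0.462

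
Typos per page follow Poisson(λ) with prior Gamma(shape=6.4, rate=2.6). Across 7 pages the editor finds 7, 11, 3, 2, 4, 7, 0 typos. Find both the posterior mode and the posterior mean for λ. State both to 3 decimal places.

Σ counts = 34. Posterior: Gamma(shape = 6.4+34 = 40.4, rate = 2.6+7 = 9.6).
Mode = (α−1)/β = 39.4/9.6 = 4.104.
Mean = α/β = 40.4/9.6 = 4.208.
Mean > mode: the posterior has a right tail.

MAP: 4.104. Posterior mean: 4.208.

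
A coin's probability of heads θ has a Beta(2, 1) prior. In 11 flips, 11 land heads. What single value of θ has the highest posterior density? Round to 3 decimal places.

1.000

Posterior: Beta(2+11, 1+0) = Beta(13, 1).
Since β = 1 ≤ 1 and α > 1, the Beta density is monotone increasing on [0,1]; the mode is at 1.
Mean = 13/(13+1) = 0.929.
This is the posterior mode — the MAP estimate.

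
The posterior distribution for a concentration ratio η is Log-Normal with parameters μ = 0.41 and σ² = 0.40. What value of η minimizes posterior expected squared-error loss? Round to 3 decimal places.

1.840

Mode = exp(μ − σ²) = exp(0.01) = 1.010.
Mean = exp(μ + σ²/2) = exp(0.610) = 1.840.
Squared-error loss ⇒ the optimal estimator is the posterior mean.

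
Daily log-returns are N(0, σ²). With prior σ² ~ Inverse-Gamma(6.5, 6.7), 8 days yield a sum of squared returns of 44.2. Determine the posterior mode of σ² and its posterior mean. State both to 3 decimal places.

MAP = 2.504, posterior mean = 3.032

Posterior: Inverse-Gamma(shape = 6.5+8/2 = 10.5, scale = 6.7+44.2/2 = 28.8).
Mode = β/(α+1) = 28.8/11.5 = 2.504.
Mean = β/(α−1) = 28.8/9.5 = 3.032.
Right-skewed posterior ⇒ mode < mean.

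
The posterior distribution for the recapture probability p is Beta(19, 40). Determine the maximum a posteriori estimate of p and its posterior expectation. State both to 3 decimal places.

MAP = 0.316; posterior mean = 0.322

Mode = (19−1)/(19+40−2) = 18/57 = 0.316.
Mean = 19/(19+40) = 19/59 = 0.322.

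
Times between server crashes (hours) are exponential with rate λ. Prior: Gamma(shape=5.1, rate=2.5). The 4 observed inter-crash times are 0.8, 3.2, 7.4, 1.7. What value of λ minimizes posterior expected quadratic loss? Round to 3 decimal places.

Σ times = 13.1. Posterior: Gamma(shape = 5.1+4 = 9.1, rate = 2.5+13.1 = 15.6).
Mode = (α−1)/β = 8.1/15.6 = 0.519.
Mean = α/β = 9.1/15.6 = 0.583.
Quadratic loss ⇒ the optimal estimator is the posterior mean.

0.583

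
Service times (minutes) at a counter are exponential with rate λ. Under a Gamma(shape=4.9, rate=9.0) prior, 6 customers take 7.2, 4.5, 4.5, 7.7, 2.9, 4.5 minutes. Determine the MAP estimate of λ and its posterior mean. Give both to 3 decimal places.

MAP = 0.246; posterior mean = 0.270

Σ times = 31.3. Posterior: Gamma(shape = 4.9+6 = 10.9, rate = 9.0+31.3 = 40.3).
Mode = (α−1)/β = 9.9/40.3 = 0.246.
Mean = α/β = 10.9/40.3 = 0.270.
The posterior is right-skewed, so the mean exceeds the mode.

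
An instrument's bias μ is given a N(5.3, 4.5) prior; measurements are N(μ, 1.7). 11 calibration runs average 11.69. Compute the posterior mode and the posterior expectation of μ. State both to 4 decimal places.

Posterior for μ is Normal. Precision-weighted mean: (1/4.5·5.3 + 11/1.7·11.69) / (1/4.5 + 11/1.7) = 11.4778.
A Normal posterior is symmetric, so mode = mean.

MAP = 11.4778, posterior mean = 11.4778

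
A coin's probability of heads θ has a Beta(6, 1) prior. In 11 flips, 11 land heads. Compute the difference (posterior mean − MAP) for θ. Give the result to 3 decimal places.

-0.056

Posterior: Beta(6+11, 1+0) = Beta(17, 1).
Since β = 1 ≤ 1 and α > 1, the Beta density is monotone increasing on [0,1]; the mode is at 1.
Mean = 17/(17+1) = 0.944.
Difference = 0.944 − 1.000 = -0.056.
Mode > mean: the posterior has a left tail.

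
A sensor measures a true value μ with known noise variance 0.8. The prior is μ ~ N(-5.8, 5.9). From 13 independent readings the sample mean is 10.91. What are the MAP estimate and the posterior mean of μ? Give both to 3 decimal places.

MAP = 10.738, posterior mean = 10.738

Posterior for μ is Normal. Precision-weighted mean: (1/5.9·-5.8 + 13/0.8·10.91) / (1/5.9 + 13/0.8) = 10.738.
A Normal posterior is symmetric, so mode = mean.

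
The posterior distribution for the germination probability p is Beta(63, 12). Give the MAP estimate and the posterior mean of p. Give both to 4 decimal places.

Mode = (63−1)/(63+12−2) = 62/73 = 0.8493.
Mean = 63/(63+12) = 63/75 = 0.8400.
The mean is pulled below the mode by the posterior's left skew.

MAP: 0.8493. Posterior mean: 0.8400.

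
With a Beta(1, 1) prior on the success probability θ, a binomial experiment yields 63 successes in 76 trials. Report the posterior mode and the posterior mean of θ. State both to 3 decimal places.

MAP = 0.829; posterior mean = 0.821

Posterior: Beta(1+63, 1+13) = Beta(64, 14).
Mode = (64−1)/(64+14−2) = 63/76 = 0.829.
With a flat prior the MAP equals the MLE, 63/76.
Mean = 64/(64+14) = 64/78 = 0.821.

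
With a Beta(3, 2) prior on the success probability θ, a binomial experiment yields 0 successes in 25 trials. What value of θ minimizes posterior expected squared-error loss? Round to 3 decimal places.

0.100

Posterior: Beta(3+0, 2+25) = Beta(3, 27).
Mode = (3−1)/(3+27−2) = 2/28 = 0.071.
Mean = 3/(3+27) = 3/30 = 0.100.
Squared-error loss ⇒ the optimal estimator is the posterior mean.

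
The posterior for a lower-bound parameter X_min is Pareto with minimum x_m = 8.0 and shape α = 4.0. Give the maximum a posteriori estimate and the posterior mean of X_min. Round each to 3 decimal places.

MAP = 8.000; posterior mean = 10.667

The Pareto density is strictly decreasing on [x_m, ∞), so the mode is x_m = 8.000.
Mean = α·x_m/(α−1) = 4.0·8.0/3.0 = 10.667.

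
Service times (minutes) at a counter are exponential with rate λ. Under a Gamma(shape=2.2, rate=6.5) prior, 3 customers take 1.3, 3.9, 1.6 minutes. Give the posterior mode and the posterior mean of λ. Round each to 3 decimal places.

Σ times = 6.8. Posterior: Gamma(shape = 2.2+3 = 5.2, rate = 6.5+6.8 = 13.3).
Mode = (α−1)/β = 4.2/13.3 = 0.316.
Mean = α/β = 5.2/13.3 = 0.391.
The posterior is right-skewed, so the mean exceeds the mode.

MAP = 0.316, posterior mean = 0.391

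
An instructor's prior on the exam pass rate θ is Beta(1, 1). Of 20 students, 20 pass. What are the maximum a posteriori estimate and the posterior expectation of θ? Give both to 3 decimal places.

MAP = 1.000; posterior mean = 0.955

Posterior: Beta(1+20, 1+0) = Beta(21, 1).
Since β = 1 ≤ 1 and α > 1, the Beta density is monotone increasing on [0,1]; the mode is at 1.
Mean = 21/(21+1) = 0.955.
Mode > mean: the posterior has a left tail.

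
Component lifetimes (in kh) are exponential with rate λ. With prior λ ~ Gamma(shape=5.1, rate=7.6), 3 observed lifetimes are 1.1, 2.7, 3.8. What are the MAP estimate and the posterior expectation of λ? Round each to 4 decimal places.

Σ times = 7.6. Posterior: Gamma(shape = 5.1+3 = 8.1, rate = 7.6+7.6 = 15.2).
Mode = (α−1)/β = 7.1/15.2 = 0.4671.
Mean = α/β = 8.1/15.2 = 0.5329.
The mean is pulled above the mode by the posterior's right skew.

MAP: 0.4671. Posterior mean: 0.5329.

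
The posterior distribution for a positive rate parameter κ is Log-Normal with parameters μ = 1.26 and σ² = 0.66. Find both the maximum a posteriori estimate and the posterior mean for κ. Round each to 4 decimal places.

Mode = exp(μ − σ²) = exp(0.60) = 1.8221.
Mean = exp(μ + σ²/2) = exp(1.590) = 4.9037.
The posterior is right-skewed, so the mean exceeds the mode.

κ_MAP = 1.8221, E[κ|data] = 4.9037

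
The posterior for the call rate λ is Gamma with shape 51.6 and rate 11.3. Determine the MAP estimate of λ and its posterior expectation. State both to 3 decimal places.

Mode = (α−1)/β = 50.6/11.3 = 4.478.
Mean = α/β = 51.6/11.3 = 4.566.
The posterior is right-skewed, so the mean exceeds the mode.

MAP: 4.478. Posterior mean: 4.566.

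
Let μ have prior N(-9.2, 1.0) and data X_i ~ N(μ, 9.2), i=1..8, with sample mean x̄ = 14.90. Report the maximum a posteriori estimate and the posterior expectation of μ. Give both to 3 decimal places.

maximum a posteriori estimate = 2.009, posterior expectation = 2.009

Posterior for μ is Normal. Precision-weighted mean: (1/1.0·-9.2 + 8/9.2·14.90) / (1/1.0 + 8/9.2) = 2.009.
A Normal posterior is symmetric, so mode = mean.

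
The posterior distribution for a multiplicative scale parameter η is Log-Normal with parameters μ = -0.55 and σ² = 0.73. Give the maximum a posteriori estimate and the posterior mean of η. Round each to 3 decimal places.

η_MAP = 0.278, E[η|data] = 0.831

Mode = exp(μ − σ²) = exp(-1.28) = 0.278.
Mean = exp(μ + σ²/2) = exp(-0.185) = 0.831.
The mean is pulled above the mode by the posterior's right skew.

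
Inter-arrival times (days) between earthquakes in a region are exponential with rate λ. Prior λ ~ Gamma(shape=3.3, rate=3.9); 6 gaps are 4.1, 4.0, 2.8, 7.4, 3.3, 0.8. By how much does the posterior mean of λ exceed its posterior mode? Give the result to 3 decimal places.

Σ times = 22.4. Posterior: Gamma(shape = 3.3+6 = 9.3, rate = 3.9+22.4 = 26.3).
Mode = (α−1)/β = 8.3/26.3 = 0.316.
Mean = α/β = 9.3/26.3 = 0.354.
Difference = 0.354 − 0.316 = 0.038.

0.038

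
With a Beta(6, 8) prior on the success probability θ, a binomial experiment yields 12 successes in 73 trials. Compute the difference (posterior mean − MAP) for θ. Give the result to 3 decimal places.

Posterior: Beta(6+12, 8+61) = Beta(18, 69).
Mode = (18−1)/(18+69−2) = 17/85 = 0.200.
Mean = 18/(18+69) = 18/87 = 0.207.
Difference = 0.207 − 0.200 = 0.007.
The mean is pulled above the mode by the posterior's right skew.

0.007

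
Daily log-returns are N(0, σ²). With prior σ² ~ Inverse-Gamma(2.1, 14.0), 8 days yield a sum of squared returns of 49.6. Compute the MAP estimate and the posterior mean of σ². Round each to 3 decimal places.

Posterior: Inverse-Gamma(shape = 2.1+8/2 = 6.1, scale = 14.0+49.6/2 = 38.8).
Mode = β/(α+1) = 38.8/7.1 = 5.465.
Mean = β/(α−1) = 38.8/5.1 = 7.608.

σ²_MAP = 5.465, E[σ²|data] = 7.608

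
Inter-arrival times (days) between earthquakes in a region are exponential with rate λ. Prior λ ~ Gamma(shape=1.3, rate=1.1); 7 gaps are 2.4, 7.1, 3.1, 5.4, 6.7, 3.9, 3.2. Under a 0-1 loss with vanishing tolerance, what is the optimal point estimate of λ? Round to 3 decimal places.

0.222

Σ times = 31.8. Posterior: Gamma(shape = 1.3+7 = 8.3, rate = 1.1+31.8 = 32.9).
Mode = (α−1)/β = 7.3/32.9 = 0.222.
Mean = α/β = 8.3/32.9 = 0.252.
This is the posterior mode — the MAP estimate.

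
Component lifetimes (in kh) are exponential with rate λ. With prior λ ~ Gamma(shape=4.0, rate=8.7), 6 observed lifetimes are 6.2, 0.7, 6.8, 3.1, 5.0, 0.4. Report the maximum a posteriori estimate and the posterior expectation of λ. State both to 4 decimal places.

maximum a posteriori estimate = 0.2913, posterior expectation = 0.3236

Σ times = 22.2. Posterior: Gamma(shape = 4.0+6 = 10.0, rate = 8.7+22.2 = 30.9).
Mode = (α−1)/β = 9.0/30.9 = 0.2913.
Mean = α/β = 10.0/30.9 = 0.3236.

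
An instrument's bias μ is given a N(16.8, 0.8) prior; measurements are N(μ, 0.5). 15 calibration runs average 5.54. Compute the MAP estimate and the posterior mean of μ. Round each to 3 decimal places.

Posterior for μ is Normal. Precision-weighted mean: (1/0.8·16.8 + 15/0.5·5.54) / (1/0.8 + 15/0.5) = 5.990.
A Normal posterior is symmetric, so mode = mean.

MAP = 5.990; posterior mean = 5.990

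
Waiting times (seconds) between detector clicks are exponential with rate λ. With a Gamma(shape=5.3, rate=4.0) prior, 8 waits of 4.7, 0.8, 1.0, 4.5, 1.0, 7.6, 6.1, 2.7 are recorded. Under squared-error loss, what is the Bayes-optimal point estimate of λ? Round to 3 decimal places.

0.410

Σ times = 28.4. Posterior: Gamma(shape = 5.3+8 = 13.3, rate = 4.0+28.4 = 32.4).
Mode = (α−1)/β = 12.3/32.4 = 0.380.
Mean = α/β = 13.3/32.4 = 0.410.
Squared-error loss ⇒ the optimal estimator is the posterior mean.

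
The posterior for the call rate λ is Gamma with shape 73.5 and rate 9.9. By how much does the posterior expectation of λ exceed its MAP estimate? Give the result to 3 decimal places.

Mode = (α−1)/β = 72.5/9.9 = 7.323.
Mean = α/β = 73.5/9.9 = 7.424.
Difference = 7.424 − 7.323 = 0.101.
Mean > mode: the posterior has a right tail.

0.101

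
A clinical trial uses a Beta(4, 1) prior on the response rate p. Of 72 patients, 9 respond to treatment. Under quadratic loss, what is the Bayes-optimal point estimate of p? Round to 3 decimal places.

Posterior: Beta(4+9, 1+63) = Beta(13, 64).
Mode = (13−1)/(13+64−2) = 12/75 = 0.160.
Mean = 13/(13+64) = 13/77 = 0.169.
Quadratic loss ⇒ the optimal estimator is the posterior mean.

0.169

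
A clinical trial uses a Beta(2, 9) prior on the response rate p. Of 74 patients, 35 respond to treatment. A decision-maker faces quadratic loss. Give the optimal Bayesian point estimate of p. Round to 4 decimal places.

0.4353

Posterior: Beta(2+35, 9+39) = Beta(37, 48).
Mode = (37−1)/(37+48−2) = 36/83 = 0.4337.
Mean = 37/(37+48) = 37/85 = 0.4353.
Quadratic loss ⇒ the optimal estimator is the posterior mean.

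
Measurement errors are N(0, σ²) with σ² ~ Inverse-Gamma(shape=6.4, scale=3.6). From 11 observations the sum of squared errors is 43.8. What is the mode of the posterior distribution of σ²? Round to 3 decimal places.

1.977

Posterior: Inverse-Gamma(shape = 6.4+11/2 = 11.9, scale = 3.6+43.8/2 = 25.5).
Mode = β/(α+1) = 25.5/12.9 = 1.977.
Mean = β/(α−1) = 25.5/10.9 = 2.339.
This is the posterior mode — the MAP estimate.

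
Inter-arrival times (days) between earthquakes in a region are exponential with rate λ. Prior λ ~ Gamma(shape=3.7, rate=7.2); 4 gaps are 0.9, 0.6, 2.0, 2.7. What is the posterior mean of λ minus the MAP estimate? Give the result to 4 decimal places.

Σ times = 6.2. Posterior: Gamma(shape = 3.7+4 = 7.7, rate = 7.2+6.2 = 13.4).
Mode = (α−1)/β = 6.7/13.4 = 0.5000.
Mean = α/β = 7.7/13.4 = 0.5746.
Difference = 0.5746 − 0.5000 = 0.0746.

0.0746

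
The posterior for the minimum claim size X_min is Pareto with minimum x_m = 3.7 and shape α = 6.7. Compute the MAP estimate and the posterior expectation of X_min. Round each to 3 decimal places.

The Pareto density is strictly decreasing on [x_m, ∞), so the mode is x_m = 3.700.
Mean = α·x_m/(α−1) = 6.7·3.7/5.7 = 4.349.
Mean > mode: the posterior has a right tail.

MAP: 3.700. Posterior mean: 4.349.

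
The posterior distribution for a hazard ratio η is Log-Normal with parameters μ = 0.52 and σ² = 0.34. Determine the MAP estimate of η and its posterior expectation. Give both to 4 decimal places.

MAP = 1.1972, posterior mean = 1.9937

Mode = exp(μ − σ²) = exp(0.18) = 1.1972.
Mean = exp(μ + σ²/2) = exp(0.690) = 1.9937.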